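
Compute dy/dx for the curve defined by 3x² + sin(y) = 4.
Apply d/dx to both sides, remembering that y depends on x. Each occurrence of y therefore brings in a y' = dy/dx via the chain rule.

With F(x, y) equal to the left-hand side minus the right, differentiate F term by term:
  d/dx[3x^2] = 6x
  d/dx[sin(y)] = y'·cos(y)
  d/dx[-4] = 0
Adding these up, d/dx[F] = 0 becomes
  (6x) + (cos(y))·y' = 0,
so isolating y',
  dy/dx = -(6x)/(cos(y)) = -6x/cos(y)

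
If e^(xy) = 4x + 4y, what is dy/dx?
Apply d/dx to both sides, remembering that y depends on x. Each occurrence of y therefore brings in a y' = dy/dx via the chain rule.

With F(x, y) equal to the left-hand side minus the right, differentiate F term by term:
  d/dx[-4x] = -4
  d/dx[-4y] = -4·y'
  d/dx[e^(xy)] = (x·y' + y)·e^(xy)
Adding these up, d/dx[F] = 0 becomes
  (y·e^(xy) - 4) + (x·e^(xy) - 4)·y' = 0,
so isolating y',
  dy/dx = -(y·e^(xy) - 4)/(x·e^(xy) - 4) = (-y·e^(xy) + 4)/(x·e^(xy) - 4)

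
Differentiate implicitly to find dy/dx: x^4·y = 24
Differentiate the relation implicitly: treat y = y(x) and apply the chain rule, so every y-derivative picks up a y' = dy/dx factor.

With everything moved to the left-hand side, differentiate term by term:
  d/dx[x^4y] = x^4·y' + 4x^3y
  d/dx[-24] = 0

Separating the contributions that come from x directly and those that come through y:
  without y':      4x^3y
  multiplying y':  x^4

so (4x^3y) + (x^4)·y' = 0, and therefore
  dy/dx = -(4x^3y)/(x^4) = -4y/x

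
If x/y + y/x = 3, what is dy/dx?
Take d/dx of both sides. Since y is implicitly a function of x, the chain rule attaches a y' = dy/dx factor whenever we differentiate through y.

Set F(x, y) = (left side) − (right side), so the curve is F = 0. Differentiating each term of F:
  d/dx[x/y] = -x·y'/y^2 + 1/y
  d/dx[y/x] = y'/x - y/x^2
  d/dx[-3] = 0

Collecting, the y'-free part is the partial derivative in x and the y' coefficient is the partial derivative in y:
  ∂F/∂x = 1/y - y/x^2
  ∂F/∂y = -x/y^2 + 1/x

so d/dx[F(x, y(x))] = ∂F/∂x + (∂F/∂y)·y' = 0. Rearranging,
  dy/dx = -(∂F/∂x)/(∂F/∂y) = -(1/y - y/x^2)/(-x/y^2 + 1/x)
        = -((x - y)(x + y)/(x^2y))/(-(x - y)(x + y)/(xy^2)) = y/x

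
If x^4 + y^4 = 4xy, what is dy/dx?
Differentiate both sides with respect to x, treating y as y(x). By the chain rule, any term containing y contributes a factor of y' = dy/dx when we differentiate it.

Move every term to one side and write the relation as F(x, y) = 0. Term by term,
  d/dx[x^4] = 4x^3
  d/dx[-4xy] = -4x·y' - 4y
  d/dx[y^4] = 4y^3·y'

The pieces without y' make up ∂F/∂x and the coefficient of y' is ∂F/∂y:
  ∂F/∂x = 4x^3 - 4y,
  ∂F/∂y = -4x + 4y^3.

Since d/dx[F] = ∂F/∂x + (∂F/∂y)·y' = 0, solve for y':
  (∂F/∂y)·y' = -∂F/∂x
  dy/dx = -(∂F/∂x)/(∂F/∂y) = -(4x^3 - 4y)/(-4x + 4y^3) = (x^3 - y)/(x - y^3)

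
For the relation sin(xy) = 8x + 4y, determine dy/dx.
Differentiate the relation implicitly: treat y = y(x) and apply the chain rule, so every y-derivative picks up a y' = dy/dx factor.

With everything moved to the left-hand side, differentiate term by term:
  d/dx[-8x] = -8
  d/dx[-4y] = -4·y'
  d/dx[sin(xy)] = (x·y' + y)·cos(xy)

Separating the contributions that come from x directly and those that come through y:
  without y':      y·cos(xy) - 8
  multiplying y':  x·cos(xy) - 4

so (y·cos(xy) - 8) + (x·cos(xy) - 4)·y' = 0, and therefore
  dy/dx = -(y·cos(xy) - 8)/(x·cos(xy) - 4) = (-y·cos(xy) + 8)/(x·cos(xy) - 4)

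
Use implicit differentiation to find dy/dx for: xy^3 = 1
Take d/dx of both sides. Since y is implicitly a function of x, the chain rule attaches a y' = dy/dx factor whenever we differentiate through y.

Set F(x, y) = (left side) − (right side), so the curve is F = 0. Differentiating each term of F:
  d/dx[xy^3] = 3xy^2·y' + y^3
  d/dx[-1] = 0

Collecting, the y'-free part is the partial derivative in x and the y' coefficient is the partial derivative in y:
  ∂F/∂x = y^3
  ∂F/∂y = 3xy^2

so d/dx[F(x, y(x))] = ∂F/∂x + (∂F/∂y)·y' = 0. Rearranging,
  dy/dx = -(∂F/∂x)/(∂F/∂y) = -(y^3)/(3xy^2) = -y/(3x)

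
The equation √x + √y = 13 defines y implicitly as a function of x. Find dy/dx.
Apply d/dx to both sides, remembering that y depends on x. Each occurrence of y therefore brings in a y' = dy/dx via the chain rule.

With F(x, y) equal to the left-hand side minus the right, differentiate F term by term:
  d/dx[√(x)] = 1/(2√(x))
  d/dx[√(y)] = y'/(2√(y))
  d/dx[-13] = 0
Adding these up, d/dx[F] = 0 becomes
  (1/(2√(x))) + (1/(2√(y)))·y' = 0,
so isolating y',
  dy/dx = -(1/(2√(x)))/(1/(2√(y))) = -√(y)/√(x)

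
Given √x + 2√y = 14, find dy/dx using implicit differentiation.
Differentiate both sides with respect to x, treating y as y(x). By the chain rule, any term containing y contributes a factor of y' = dy/dx when we differentiate it.

Move every term to one side and write the relation as F(x, y) = 0. Term by term,
  d/dx[√(x)] = 1/(2√(x))
  d/dx[2√(y)] = y'/√(y)
  d/dx[-14] = 0

The pieces without y' make up ∂F/∂x and the coefficient of y' is ∂F/∂y:
  ∂F/∂x = 1/(2√(x)),
  ∂F/∂y = 1/√(y).

Since d/dx[F] = ∂F/∂x + (∂F/∂y)·y' = 0, solve for y':
  (∂F/∂y)·y' = -∂F/∂x
  dy/dx = -(∂F/∂x)/(∂F/∂y) = -(1/(2√(x)))/(1/√(y)) = -√(y)/(2√(x))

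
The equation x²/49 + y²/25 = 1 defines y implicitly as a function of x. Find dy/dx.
Differentiate both sides with respect to x, treating y as y(x). By the chain rule, any term containing y contributes a factor of y' = dy/dx when we differentiate it.

Move every term to one side and write the relation as F(x, y) = 0. Term by term,
  d/dx[x^2/49] = 2x/49
  d/dx[y^2/25] = 2y·y'/25
  d/dx[-1] = 0

The pieces without y' make up ∂F/∂x and the coefficient of y' is ∂F/∂y:
  ∂F/∂x = 2x/49,
  ∂F/∂y = 2y/25.

Since d/dx[F] = ∂F/∂x + (∂F/∂y)·y' = 0, solve for y':
  (∂F/∂y)·y' = -∂F/∂x
  dy/dx = -(∂F/∂x)/(∂F/∂y) = -(2x/49)/(2y/25) = -25x/(49y)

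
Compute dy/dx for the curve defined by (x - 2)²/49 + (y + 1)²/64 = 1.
Differentiate the relation implicitly: treat y = y(x) and apply the chain rule, so every y-derivative picks up a y' = dy/dx factor.

With everything moved to the left-hand side, differentiate term by term:
  d/dx[(x - 2)^2/49] = 2x/49 - 4/49
  d/dx[(y + 1)^2/64] = y'(y + 1)/32
  d/dx[-1] = 0

Separating the contributions that come from x directly and those that come through y:
  without y':      2x/49 - 4/49
  multiplying y':  y/32 + 1/32

so (2x/49 - 4/49) + (y/32 + 1/32)·y' = 0, and therefore
  dy/dx = -(2x/49 - 4/49)/(y/32 + 1/32)
        = -(2(x - 2)/49)/((y + 1)/32) = 64(2 - x)/(49(y + 1))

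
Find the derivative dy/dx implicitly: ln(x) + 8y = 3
Differentiate both sides with respect to x, treating y as y(x). By the chain rule, any term containing y contributes a factor of y' = dy/dx when we differentiate it.

Move every term to one side and write the relation as F(x, y) = 0. Term by term,
  d/dx[8y] = 8·y'
  d/dx[ln(x)] = 1/x
  d/dx[-3] = 0

The pieces without y' make up ∂F/∂x and the coefficient of y' is ∂F/∂y:
  ∂F/∂x = 1/x,
  ∂F/∂y = 8.

Since d/dx[F] = ∂F/∂x + (∂F/∂y)·y' = 0, solve for y':
  (∂F/∂y)·y' = -∂F/∂x
  dy/dx = -(∂F/∂x)/(∂F/∂y) = -(1/x)/(8) = -1/(8x)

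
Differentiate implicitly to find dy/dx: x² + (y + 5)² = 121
Differentiate the relation implicitly: treat y = y(x) and apply the chain rule, so every y-derivative picks up a y' = dy/dx factor.

With everything moved to the left-hand side, differentiate term by term:
  d/dx[x^2] = 2x
  d/dx[(y + 5)^2] = 2·y'(y + 5)
  d/dx[-121] = 0

Separating the contributions that come from x directly and those that come through y:
  without y':      2x
  multiplying y':  2y + 10

so (2x) + (2y + 10)·y' = 0, and therefore
  dy/dx = -(2x)/(2y + 10) = -x/(y + 5)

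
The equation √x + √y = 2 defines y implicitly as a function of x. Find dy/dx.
Differentiate the relation implicitly: treat y = y(x) and apply the chain rule, so every y-derivative picks up a y' = dy/dx factor.

With everything moved to the left-hand side, differentiate term by term:
  d/dx[√(x)] = 1/(2√(x))
  d/dx[√(y)] = y'/(2√(y))
  d/dx[-2] = 0

Separating the contributions that come from x directly and those that come through y:
  without y':      1/(2√(x))
  multiplying y':  1/(2√(y))

so (1/(2√(x))) + (1/(2√(y)))·y' = 0, and therefore
  dy/dx = -(1/(2√(x)))/(1/(2√(y))) = -√(y)/√(x)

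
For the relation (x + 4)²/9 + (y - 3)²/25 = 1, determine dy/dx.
Differentiate the relation implicitly: treat y = y(x) and apply the chain rule, so every y-derivative picks up a y' = dy/dx factor.

With everything moved to the left-hand side, differentiate term by term:
  d/dx[(x + 4)^2/9] = 2x/9 + 8/9
  d/dx[(y - 3)^2/25] = 2·y'(y - 3)/25
  d/dx[-1] = 0

Separating the contributions that come from x directly and those that come through y:
  without y':      2x/9 + 8/9
  multiplying y':  2y/25 - 6/25

so (2x/9 + 8/9) + (2y/25 - 6/25)·y' = 0, and therefore
  dy/dx = -(2x/9 + 8/9)/(2y/25 - 6/25)
        = -(2(x + 4)/9)/(2(y - 3)/25) = 25(-x - 4)/(9(y - 3))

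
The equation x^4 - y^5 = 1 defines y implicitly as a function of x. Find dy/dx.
Apply d/dx to both sides, remembering that y depends on x. Each occurrence of y therefore brings in a y' = dy/dx via the chain rule.

With F(x, y) equal to the left-hand side minus the right, differentiate F term by term:
  d/dx[x^4] = 4x^3
  d/dx[-y^5] = -5y^4·y'
  d/dx[-1] = 0
Adding these up, d/dx[F] = 0 becomes
  (4x^3) + (-5y^4)·y' = 0,
so isolating y',
  dy/dx = -(4x^3)/(-5y^4) = 4x^3/(5y^4)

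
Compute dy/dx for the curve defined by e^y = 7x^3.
Differentiate both sides with respect to x, treating y as y(x). By the chain rule, any term containing y contributes a factor of y' = dy/dx when we differentiate it.

Move every term to one side and write the relation as F(x, y) = 0. Term by term,
  d/dx[-7x^3] = -21x^2
  d/dx[e^(y)] = y'·e^(y)

The pieces without y' make up ∂F/∂x and the coefficient of y' is ∂F/∂y:
  ∂F/∂x = -21x^2,
  ∂F/∂y = e^(y).

Since d/dx[F] = ∂F/∂x + (∂F/∂y)·y' = 0, solve for y':
  (∂F/∂y)·y' = -∂F/∂x
  dy/dx = -(∂F/∂x)/(∂F/∂y) = -(-21x^2)/(e^(y)) = 21x^2e^(-y)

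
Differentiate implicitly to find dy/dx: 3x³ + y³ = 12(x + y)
Take d/dx of both sides. Since y is implicitly a function of x, the chain rule attaches a y' = dy/dx factor whenever we differentiate through y.

Set F(x, y) = (left side) − (right side), so the curve is F = 0. Differentiating each term of F:
  d/dx[3x^3] = 9x^2
  d/dx[-12x] = -12
  d/dx[y^3] = 3y^2·y'
  d/dx[-12y] = -12·y'

Collecting, the y'-free part is the partial derivative in x and the y' coefficient is the partial derivative in y:
  ∂F/∂x = 9x^2 - 12
  ∂F/∂y = 3y^2 - 12

so d/dx[F(x, y(x))] = ∂F/∂x + (∂F/∂y)·y' = 0. Rearranging,
  dy/dx = -(∂F/∂x)/(∂F/∂y) = -(9x^2 - 12)/(3y^2 - 12) = (4 - 3x^2)/(y^2 - 4)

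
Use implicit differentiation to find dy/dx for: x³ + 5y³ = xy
Differentiate both sides with respect to x, treating y as y(x). By the chain rule, any term containing y contributes a factor of y' = dy/dx when we differentiate it.

Move every term to one side and write the relation as F(x, y) = 0. Term by term,
  d/dx[x^3] = 3x^2
  d/dx[-xy] = -x·y' - y
  d/dx[5y^3] = 15y^2·y'

The pieces without y' make up ∂F/∂x and the coefficient of y' is ∂F/∂y:
  ∂F/∂x = 3x^2 - y,
  ∂F/∂y = -x + 15y^2.

Since d/dx[F] = ∂F/∂x + (∂F/∂y)·y' = 0, solve for y':
  (∂F/∂y)·y' = -∂F/∂x
  dy/dx = -(∂F/∂x)/(∂F/∂y) = -(3x^2 - y)/(-x + 15y^2) = (3x^2 - y)/(x - 15y^2)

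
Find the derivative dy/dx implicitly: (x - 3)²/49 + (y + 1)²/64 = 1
Differentiate both sides with respect to x, treating y as y(x). By the chain rule, any term containing y contributes a factor of y' = dy/dx when we differentiate it.

Move every term to one side and write the relation as F(x, y) = 0. Term by term,
  d/dx[(x - 3)^2/49] = 2x/49 - 6/49
  d/dx[(y + 1)^2/64] = y'(y + 1)/32
  d/dx[-1] = 0

The pieces without y' make up ∂F/∂x and the coefficient of y' is ∂F/∂y:
  ∂F/∂x = 2x/49 - 6/49,
  ∂F/∂y = y/32 + 1/32.

Since d/dx[F] = ∂F/∂x + (∂F/∂y)·y' = 0, solve for y':
  (∂F/∂y)·y' = -∂F/∂x
  dy/dx = -(∂F/∂x)/(∂F/∂y) = -(2x/49 - 6/49)/(y/32 + 1/32)
        = -(2(x - 3)/49)/((y + 1)/32) = 64(3 - x)/(49(y + 1))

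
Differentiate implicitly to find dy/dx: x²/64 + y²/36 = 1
Differentiate both sides with respect to x, treating y as y(x). By the chain rule, any term containing y contributes a factor of y' = dy/dx when we differentiate it.

Move every term to one side and write the relation as F(x, y) = 0. Term by term,
  d/dx[x^2/64] = x/32
  d/dx[y^2/36] = y·y'/18
  d/dx[-1] = 0

The pieces without y' make up ∂F/∂x and the coefficient of y' is ∂F/∂y:
  ∂F/∂x = x/32,
  ∂F/∂y = y/18.

Since d/dx[F] = ∂F/∂x + (∂F/∂y)·y' = 0, solve for y':
  (∂F/∂y)·y' = -∂F/∂x
  dy/dx = -(∂F/∂x)/(∂F/∂y) = -(x/32)/(y/18) = -9x/(16y)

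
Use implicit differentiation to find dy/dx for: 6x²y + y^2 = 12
Differentiate the relation implicitly: treat y = y(x) and apply the chain rule, so every y-derivative picks up a y' = dy/dx factor.

With everything moved to the left-hand side, differentiate term by term:
  d/dx[6x^2y] = 6x^2·y' + 12xy
  d/dx[y^2] = 2y·y'
  d/dx[-12] = 0

Separating the contributions that come from x directly and those that come through y:
  without y':      12xy
  multiplying y':  6x^2 + 2y

so (12xy) + (6x^2 + 2y)·y' = 0, and therefore
  dy/dx = -(12xy)/(6x^2 + 2y) = -6xy/(3x^2 + y)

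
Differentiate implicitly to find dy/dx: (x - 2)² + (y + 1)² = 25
Take d/dx of both sides. Since y is implicitly a function of x, the chain rule attaches a y' = dy/dx factor whenever we differentiate through y.

Set F(x, y) = (left side) − (right side), so the curve is F = 0. Differentiating each term of F:
  d/dx[(x - 2)^2] = 2x - 4
  d/dx[(y + 1)^2] = 2·y'(y + 1)
  d/dx[-25] = 0

Collecting, the y'-free part is the partial derivative in x and the y' coefficient is the partial derivative in y:
  ∂F/∂x = 2x - 4
  ∂F/∂y = 2y + 2

so d/dx[F(x, y(x))] = ∂F/∂x + (∂F/∂y)·y' = 0. Rearranging,
  dy/dx = -(∂F/∂x)/(∂F/∂y) = -(2x - 4)/(2y + 2) = (2 - x)/(y + 1)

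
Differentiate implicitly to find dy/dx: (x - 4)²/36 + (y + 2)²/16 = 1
Differentiate both sides with respect to x, treating y as y(x). By the chain rule, any term containing y contributes a factor of y' = dy/dx when we differentiate it.

Move every term to one side and write the relation as F(x, y) = 0. Term by term,
  d/dx[(x - 4)^2/36] = x/18 - 2/9
  d/dx[(y + 2)^2/16] = y'(y + 2)/8
  d/dx[-1] = 0

The pieces without y' make up ∂F/∂x and the coefficient of y' is ∂F/∂y:
  ∂F/∂x = x/18 - 2/9,
  ∂F/∂y = y/8 + 1/4.

Since d/dx[F] = ∂F/∂x + (∂F/∂y)·y' = 0, solve for y':
  (∂F/∂y)·y' = -∂F/∂x
  dy/dx = -(∂F/∂x)/(∂F/∂y) = -(x/18 - 2/9)/(y/8 + 1/4)
        = -((x - 4)/18)/((y + 2)/8) = 4(4 - x)/(9(y + 2))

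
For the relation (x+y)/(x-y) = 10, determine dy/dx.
Take d/dx of both sides. Since y is implicitly a function of x, the chain rule attaches a y' = dy/dx factor whenever we differentiate through y.

Set F(x, y) = (left side) − (right side), so the curve is F = 0. Differentiating each term of F:
  d/dx[(x + y)/(x - y)] = (y' + 1)/(x - y) + (x + y)(y' - 1)/(x - y)^2
  d/dx[-10] = 0

Collecting, the y'-free part is the partial derivative in x and the y' coefficient is the partial derivative in y:
  ∂F/∂x = 1/(x - y) - (x + y)/(x - y)^2
  ∂F/∂y = 1/(x - y) + (x + y)/(x - y)^2

so d/dx[F(x, y(x))] = ∂F/∂x + (∂F/∂y)·y' = 0. Rearranging,
  dy/dx = -(∂F/∂x)/(∂F/∂y) = -(1/(x - y) - (x + y)/(x - y)^2)/(1/(x - y) + (x + y)/(x - y)^2)
        = -(-2y/(x - y)^2)/(2x/(x - y)^2) = y/x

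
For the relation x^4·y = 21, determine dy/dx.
Take d/dx of both sides. Since y is implicitly a function of x, the chain rule attaches a y' = dy/dx factor whenever we differentiate through y.

Set F(x, y) = (left side) − (right side), so the curve is F = 0. Differentiating each term of F:
  d/dx[x^4y] = x^4·y' + 4x^3y
  d/dx[-21] = 0

Collecting, the y'-free part is the partial derivative in x and the y' coefficient is the partial derivative in y:
  ∂F/∂x = 4x^3y
  ∂F/∂y = x^4

so d/dx[F(x, y(x))] = ∂F/∂x + (∂F/∂y)·y' = 0. Rearranging,
  dy/dx = -(∂F/∂x)/(∂F/∂y) = -(4x^3y)/(x^4) = -4y/x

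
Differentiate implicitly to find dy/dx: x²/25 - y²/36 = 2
Take d/dx of both sides. Since y is implicitly a function of x, the chain rule attaches a y' = dy/dx factor whenever we differentiate through y.

Set F(x, y) = (left side) − (right side), so the curve is F = 0. Differentiating each term of F:
  d/dx[x^2/25] = 2x/25
  d/dx[-y^2/36] = -y·y'/18
  d/dx[-2] = 0

Collecting, the y'-free part is the partial derivative in x and the y' coefficient is the partial derivative in y:
  ∂F/∂x = 2x/25
  ∂F/∂y = -y/18

so d/dx[F(x, y(x))] = ∂F/∂x + (∂F/∂y)·y' = 0. Rearranging,
  dy/dx = -(∂F/∂x)/(∂F/∂y) = -(2x/25)/(-y/18) = 36x/(25y)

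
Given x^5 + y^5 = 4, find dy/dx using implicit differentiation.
Differentiate both sides with respect to x, treating y as y(x). By the chain rule, any term containing y contributes a factor of y' = dy/dx when we differentiate it.

Move every term to one side and write the relation as F(x, y) = 0. Term by term,
  d/dx[x^5] = 5x^4
  d/dx[y^5] = 5y^4·y'
  d/dx[-4] = 0

The pieces without y' make up ∂F/∂x and the coefficient of y' is ∂F/∂y:
  ∂F/∂x = 5x^4,
  ∂F/∂y = 5y^4.

Since d/dx[F] = ∂F/∂x + (∂F/∂y)·y' = 0, solve for y':
  (∂F/∂y)·y' = -∂F/∂x
  dy/dx = -(∂F/∂x)/(∂F/∂y) = -(5x^4)/(5y^4) = -x^4/y^4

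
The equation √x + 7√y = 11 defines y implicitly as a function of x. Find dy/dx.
Take d/dx of both sides. Since y is implicitly a function of x, the chain rule attaches a y' = dy/dx factor whenever we differentiate through y.

Set F(x, y) = (left side) − (right side), so the curve is F = 0. Differentiating each term of F:
  d/dx[√(x)] = 1/(2√(x))
  d/dx[7√(y)] = 7·y'/(2√(y))
  d/dx[-11] = 0

Collecting, the y'-free part is the partial derivative in x and the y' coefficient is the partial derivative in y:
  ∂F/∂x = 1/(2√(x))
  ∂F/∂y = 7/(2√(y))

so d/dx[F(x, y(x))] = ∂F/∂x + (∂F/∂y)·y' = 0. Rearranging,
  dy/dx = -(∂F/∂x)/(∂F/∂y) = -(1/(2√(x)))/(7/(2√(y))) = -√(y)/(7√(x))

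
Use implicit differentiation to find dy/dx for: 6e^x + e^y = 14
Apply d/dx to both sides, remembering that y depends on x. Each occurrence of y therefore brings in a y' = dy/dx via the chain rule.

With F(x, y) equal to the left-hand side minus the right, differentiate F term by term:
  d/dx[6e^(x)] = 6e^(x)
  d/dx[e^(y)] = y'·e^(y)
  d/dx[-14] = 0
Adding these up, d/dx[F] = 0 becomes
  (6e^(x)) + (e^(y))·y' = 0,
so isolating y',
  dy/dx = -(6e^(x))/(e^(y)) = -6e^(x - y)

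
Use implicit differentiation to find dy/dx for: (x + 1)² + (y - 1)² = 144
Take d/dx of both sides. Since y is implicitly a function of x, the chain rule attaches a y' = dy/dx factor whenever we differentiate through y.

Set F(x, y) = (left side) − (right side), so the curve is F = 0. Differentiating each term of F:
  d/dx[(x + 1)^2] = 2x + 2
  d/dx[(y - 1)^2] = 2·y'(y - 1)
  d/dx[-144] = 0

Collecting, the y'-free part is the partial derivative in x and the y' coefficient is the partial derivative in y:
  ∂F/∂x = 2x + 2
  ∂F/∂y = 2y - 2

so d/dx[F(x, y(x))] = ∂F/∂x + (∂F/∂y)·y' = 0. Rearranging,
  dy/dx = -(∂F/∂x)/(∂F/∂y) = -(2x + 2)/(2y - 2) = (-x - 1)/(y - 1)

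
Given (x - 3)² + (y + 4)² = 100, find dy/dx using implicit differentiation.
Differentiate the relation implicitly: treat y = y(x) and apply the chain rule, so every y-derivative picks up a y' = dy/dx factor.

With everything moved to the left-hand side, differentiate term by term:
  d/dx[(x - 3)^2] = 2x - 6
  d/dx[(y + 4)^2] = 2·y'(y + 4)
  d/dx[-100] = 0

Separating the contributions that come from x directly and those that come through y:
  without y':      2x - 6
  multiplying y':  2y + 8

so (2x - 6) + (2y + 8)·y' = 0, and therefore
  dy/dx = -(2x - 6)/(2y + 8) = (3 - x)/(y + 4)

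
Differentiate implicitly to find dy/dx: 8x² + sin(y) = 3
Apply d/dx to both sides, remembering that y depends on x. Each occurrence of y therefore brings in a y' = dy/dx via the chain rule.

With F(x, y) equal to the left-hand side minus the right, differentiate F term by term:
  d/dx[8x^2] = 16x
  d/dx[sin(y)] = y'·cos(y)
  d/dx[-3] = 0
Adding these up, d/dx[F] = 0 becomes
  (16x) + (cos(y))·y' = 0,
so isolating y',
  dy/dx = -(16x)/(cos(y)) = -16x/cos(y)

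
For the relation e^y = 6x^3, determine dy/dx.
Differentiate the relation implicitly: treat y = y(x) and apply the chain rule, so every y-derivative picks up a y' = dy/dx factor.

With everything moved to the left-hand side, differentiate term by term:
  d/dx[-6x^3] = -18x^2
  d/dx[e^(y)] = y'·e^(y)

Separating the contributions that come from x directly and those that come through y:
  without y':      -18x^2
  multiplying y':  e^(y)

so (-18x^2) + (e^(y))·y' = 0, and therefore
  dy/dx = -(-18x^2)/(e^(y)) = 18x^2e^(-y)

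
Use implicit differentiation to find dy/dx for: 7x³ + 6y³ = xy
Differentiate both sides with respect to x, treating y as y(x). By the chain rule, any term containing y contributes a factor of y' = dy/dx when we differentiate it.

Move every term to one side and write the relation as F(x, y) = 0. Term by term,
  d/dx[7x^3] = 21x^2
  d/dx[-xy] = -x·y' - y
  d/dx[6y^3] = 18y^2·y'

The pieces without y' make up ∂F/∂x and the coefficient of y' is ∂F/∂y:
  ∂F/∂x = 21x^2 - y,
  ∂F/∂y = -x + 18y^2.

Since d/dx[F] = ∂F/∂x + (∂F/∂y)·y' = 0, solve for y':
  (∂F/∂y)·y' = -∂F/∂x
  dy/dx = -(∂F/∂x)/(∂F/∂y) = -(21x^2 - y)/(-x + 18y^2) = (21x^2 - y)/(x - 18y^2)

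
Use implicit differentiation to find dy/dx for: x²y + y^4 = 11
Differentiate both sides with respect to x, treating y as y(x). By the chain rule, any term containing y contributes a factor of y' = dy/dx when we differentiate it.

Move every term to one side and write the relation as F(x, y) = 0. Term by term,
  d/dx[x^2y] = x^2·y' + 2xy
  d/dx[y^4] = 4y^3·y'
  d/dx[-11] = 0

The pieces without y' make up ∂F/∂x and the coefficient of y' is ∂F/∂y:
  ∂F/∂x = 2xy,
  ∂F/∂y = x^2 + 4y^3.

Since d/dx[F] = ∂F/∂x + (∂F/∂y)·y' = 0, solve for y':
  (∂F/∂y)·y' = -∂F/∂x
  dy/dx = -(∂F/∂x)/(∂F/∂y) = -(2xy)/(x^2 + 4y^3) = -2xy/(x^2 + 4y^3)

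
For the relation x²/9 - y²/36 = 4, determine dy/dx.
Differentiate the relation implicitly: treat y = y(x) and apply the chain rule, so every y-derivative picks up a y' = dy/dx factor.

With everything moved to the left-hand side, differentiate term by term:
  d/dx[x^2/9] = 2x/9
  d/dx[-y^2/36] = -y·y'/18
  d/dx[-4] = 0

Separating the contributions that come from x directly and those that come through y:
  without y':      2x/9
  multiplying y':  -y/18

so (2x/9) + (-y/18)·y' = 0, and therefore
  dy/dx = -(2x/9)/(-y/18) = 4x/y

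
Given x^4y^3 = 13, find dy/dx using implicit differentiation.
Differentiate the relation implicitly: treat y = y(x) and apply the chain rule, so every y-derivative picks up a y' = dy/dx factor.

With everything moved to the left-hand side, differentiate term by term:
  d/dx[x^4y^3] = 3x^4y^2·y' + 4x^3y^3
  d/dx[-13] = 0

Separating the contributions that come from x directly and those that come through y:
  without y':      4x^3y^3
  multiplying y':  3x^4y^2

so (4x^3y^3) + (3x^4y^2)·y' = 0, and therefore
  dy/dx = -(4x^3y^3)/(3x^4y^2) = -4y/(3x)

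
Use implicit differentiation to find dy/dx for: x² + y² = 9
Apply d/dx to both sides, remembering that y depends on x. Each occurrence of y therefore brings in a y' = dy/dx via the chain rule.

With F(x, y) equal to the left-hand side minus the right, differentiate F term by term:
  d/dx[x^2] = 2x
  d/dx[y^2] = 2y·y'
  d/dx[-9] = 0
Adding these up, d/dx[F] = 0 becomes
  (2x) + (2y)·y' = 0,
so isolating y',
  dy/dx = -(2x)/(2y) = -x/y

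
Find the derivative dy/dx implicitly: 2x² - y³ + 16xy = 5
Differentiate both sides with respect to x, treating y as y(x). By the chain rule, any term containing y contributes a factor of y' = dy/dx when we differentiate it.

Move every term to one side and write the relation as F(x, y) = 0. Term by term,
  d/dx[2x^2] = 4x
  d/dx[16xy] = 16x·y' + 16y
  d/dx[-y^3] = -3y^2·y'
  d/dx[-5] = 0

The pieces without y' make up ∂F/∂x and the coefficient of y' is ∂F/∂y:
  ∂F/∂x = 4x + 16y,
  ∂F/∂y = 16x - 3y^2.

Since d/dx[F] = ∂F/∂x + (∂F/∂y)·y' = 0, solve for y':
  (∂F/∂y)·y' = -∂F/∂x
  dy/dx = -(∂F/∂x)/(∂F/∂y) = -(4x + 16y)/(16x - 3y^2) = 4(-x - 4y)/(16x - 3y^2)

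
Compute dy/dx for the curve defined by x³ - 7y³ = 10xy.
Differentiate both sides with respect to x, treating y as y(x). By the chain rule, any term containing y contributes a factor of y' = dy/dx when we differentiate it.

Move every term to one side and write the relation as F(x, y) = 0. Term by term,
  d/dx[x^3] = 3x^2
  d/dx[-10xy] = -10x·y' - 10y
  d/dx[-7y^3] = -21y^2·y'

The pieces without y' make up ∂F/∂x and the coefficient of y' is ∂F/∂y:
  ∂F/∂x = 3x^2 - 10y,
  ∂F/∂y = -10x - 21y^2.

Since d/dx[F] = ∂F/∂x + (∂F/∂y)·y' = 0, solve for y':
  (∂F/∂y)·y' = -∂F/∂x
  dy/dx = -(∂F/∂x)/(∂F/∂y) = -(3x^2 - 10y)/(-10x - 21y^2) = (3x^2 - 10y)/(10x + 21y^2)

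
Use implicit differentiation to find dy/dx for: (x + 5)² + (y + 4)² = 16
Differentiate both sides with respect to x, treating y as y(x). By the chain rule, any term containing y contributes a factor of y' = dy/dx when we differentiate it.

Move every term to one side and write the relation as F(x, y) = 0. Term by term,
  d/dx[(x + 5)^2] = 2x + 10
  d/dx[(y + 4)^2] = 2·y'(y + 4)
  d/dx[-16] = 0

The pieces without y' make up ∂F/∂x and the coefficient of y' is ∂F/∂y:
  ∂F/∂x = 2x + 10,
  ∂F/∂y = 2y + 8.

Since d/dx[F] = ∂F/∂x + (∂F/∂y)·y' = 0, solve for y':
  (∂F/∂y)·y' = -∂F/∂x
  dy/dx = -(∂F/∂x)/(∂F/∂y) = -(2x + 10)/(2y + 8) = (-x - 5)/(y + 4)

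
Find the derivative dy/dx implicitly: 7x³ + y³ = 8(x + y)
Differentiate both sides with respect to x, treating y as y(x). By the chain rule, any term containing y contributes a factor of y' = dy/dx when we differentiate it.

Move every term to one side and write the relation as F(x, y) = 0. Term by term,
  d/dx[7x^3] = 21x^2
  d/dx[-8x] = -8
  d/dx[y^3] = 3y^2·y'
  d/dx[-8y] = -8·y'

The pieces without y' make up ∂F/∂x and the coefficient of y' is ∂F/∂y:
  ∂F/∂x = 21x^2 - 8,
  ∂F/∂y = 3y^2 - 8.

Since d/dx[F] = ∂F/∂x + (∂F/∂y)·y' = 0, solve for y':
  (∂F/∂y)·y' = -∂F/∂x
  dy/dx = -(∂F/∂x)/(∂F/∂y) = -(21x^2 - 8)/(3y^2 - 8) = (8 - 21x^2)/(3y^2 - 8)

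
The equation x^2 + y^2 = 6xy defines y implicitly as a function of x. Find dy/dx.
Take d/dx of both sides. Since y is implicitly a function of x, the chain rule attaches a y' = dy/dx factor whenever we differentiate through y.

Set F(x, y) = (left side) − (right side), so the curve is F = 0. Differentiating each term of F:
  d/dx[x^2] = 2x
  d/dx[-6xy] = -6x·y' - 6y
  d/dx[y^2] = 2y·y'

Collecting, the y'-free part is the partial derivative in x and the y' coefficient is the partial derivative in y:
  ∂F/∂x = 2x - 6y
  ∂F/∂y = -6x + 2y

so d/dx[F(x, y(x))] = ∂F/∂x + (∂F/∂y)·y' = 0. Rearranging,
  dy/dx = -(∂F/∂x)/(∂F/∂y) = -(2x - 6y)/(-6x + 2y) = (x - 3y)/(3x - y)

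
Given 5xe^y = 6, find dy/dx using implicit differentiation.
Differentiate the relation implicitly: treat y = y(x) and apply the chain rule, so every y-derivative picks up a y' = dy/dx factor.

With everything moved to the left-hand side, differentiate term by term:
  d/dx[5x·e^(y)] = 5x·y'·e^(y) + 5e^(y)
  d/dx[-6] = 0

Separating the contributions that come from x directly and those that come through y:
  without y':      5e^(y)
  multiplying y':  5x·e^(y)

so (5e^(y)) + (5x·e^(y))·y' = 0, and therefore
  dy/dx = -(5e^(y))/(5x·e^(y)) = -1/x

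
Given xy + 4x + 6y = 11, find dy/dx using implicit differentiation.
Differentiate the relation implicitly: treat y = y(x) and apply the chain rule, so every y-derivative picks up a y' = dy/dx factor.

With everything moved to the left-hand side, differentiate term by term:
  d/dx[xy] = x·y' + y
  d/dx[4x] = 4
  d/dx[6y] = 6·y'
  d/dx[-11] = 0

Separating the contributions that come from x directly and those that come through y:
  without y':      y + 4
  multiplying y':  x + 6

so (y + 4) + (x + 6)·y' = 0, and therefore
  dy/dx = -(y + 4)/(x + 6) = (-y - 4)/(x + 6)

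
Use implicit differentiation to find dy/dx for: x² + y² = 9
Differentiate both sides with respect to x, treating y as y(x). By the chain rule, any term containing y contributes a factor of y' = dy/dx when we differentiate it.

Move every term to one side and write the relation as F(x, y) = 0. Term by term,
  d/dx[x^2] = 2x
  d/dx[y^2] = 2y·y'
  d/dx[-9] = 0

The pieces without y' make up ∂F/∂x and the coefficient of y' is ∂F/∂y:
  ∂F/∂x = 2x,
  ∂F/∂y = 2y.

Since d/dx[F] = ∂F/∂x + (∂F/∂y)·y' = 0, solve for y':
  (∂F/∂y)·y' = -∂F/∂x
  dy/dx = -(∂F/∂x)/(∂F/∂y) = -(2x)/(2y) = -x/y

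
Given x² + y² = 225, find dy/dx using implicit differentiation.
Take d/dx of both sides. Since y is implicitly a function of x, the chain rule attaches a y' = dy/dx factor whenever we differentiate through y.

Set F(x, y) = (left side) − (right side), so the curve is F = 0. Differentiating each term of F:
  d/dx[x^2] = 2x
  d/dx[y^2] = 2y·y'
  d/dx[-225] = 0

Collecting, the y'-free part is the partial derivative in x and the y' coefficient is the partial derivative in y:
  ∂F/∂x = 2x
  ∂F/∂y = 2y

so d/dx[F(x, y(x))] = ∂F/∂x + (∂F/∂y)·y' = 0. Rearranging,
  dy/dx = -(∂F/∂x)/(∂F/∂y) = -(2x)/(2y) = -x/y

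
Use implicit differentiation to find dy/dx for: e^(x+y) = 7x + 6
Differentiate both sides with respect to x, treating y as y(x). By the chain rule, any term containing y contributes a factor of y' = dy/dx when we differentiate it.

Move every term to one side and write the relation as F(x, y) = 0. Term by term,
  d/dx[-7x] = -7
  d/dx[e^(x + y)] = (y' + 1)·e^(x + y)
  d/dx[-6] = 0

The pieces without y' make up ∂F/∂x and the coefficient of y' is ∂F/∂y:
  ∂F/∂x = e^(x + y) - 7,
  ∂F/∂y = e^(x + y).

Since d/dx[F] = ∂F/∂x + (∂F/∂y)·y' = 0, solve for y':
  (∂F/∂y)·y' = -∂F/∂x
  dy/dx = -(∂F/∂x)/(∂F/∂y) = -(e^(x + y) - 7)/(e^(x + y)) = 7e^(-x - y) - 1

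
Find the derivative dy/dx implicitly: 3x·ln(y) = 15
Differentiate both sides with respect to x, treating y as y(x). By the chain rule, any term containing y contributes a factor of y' = dy/dx when we differentiate it.

Move every term to one side and write the relation as F(x, y) = 0. Term by term,
  d/dx[3x·ln(y)] = 3x·y'/y + 3ln(y)
  d/dx[-15] = 0

The pieces without y' make up ∂F/∂x and the coefficient of y' is ∂F/∂y:
  ∂F/∂x = 3ln(y),
  ∂F/∂y = 3x/y.

Since d/dx[F] = ∂F/∂x + (∂F/∂y)·y' = 0, solve for y':
  (∂F/∂y)·y' = -∂F/∂x
  dy/dx = -(∂F/∂x)/(∂F/∂y) = -(3ln(y))/(3x/y) = -y·ln(y)/x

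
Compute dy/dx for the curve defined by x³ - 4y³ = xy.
Differentiate both sides with respect to x, treating y as y(x). By the chain rule, any term containing y contributes a factor of y' = dy/dx when we differentiate it.

Move every term to one side and write the relation as F(x, y) = 0. Term by term,
  d/dx[x^3] = 3x^2
  d/dx[-xy] = -x·y' - y
  d/dx[-4y^3] = -12y^2·y'

The pieces without y' make up ∂F/∂x and the coefficient of y' is ∂F/∂y:
  ∂F/∂x = 3x^2 - y,
  ∂F/∂y = -x - 12y^2.

Since d/dx[F] = ∂F/∂x + (∂F/∂y)·y' = 0, solve for y':
  (∂F/∂y)·y' = -∂F/∂x
  dy/dx = -(∂F/∂x)/(∂F/∂y) = -(3x^2 - y)/(-x - 12y^2) = (3x^2 - y)/(x + 12y^2)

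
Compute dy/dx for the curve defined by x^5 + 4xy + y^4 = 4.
Differentiate both sides with respect to x, treating y as y(x). By the chain rule, any term containing y contributes a factor of y' = dy/dx when we differentiate it.

Move every term to one side and write the relation as F(x, y) = 0. Term by term,
  d/dx[x^5] = 5x^4
  d/dx[4xy] = 4x·y' + 4y
  d/dx[y^4] = 4y^3·y'
  d/dx[-4] = 0

The pieces without y' make up ∂F/∂x and the coefficient of y' is ∂F/∂y:
  ∂F/∂x = 5x^4 + 4y,
  ∂F/∂y = 4x + 4y^3.

Since d/dx[F] = ∂F/∂x + (∂F/∂y)·y' = 0, solve for y':
  (∂F/∂y)·y' = -∂F/∂x
  dy/dx = -(∂F/∂x)/(∂F/∂y) = -(5x^4 + 4y)/(4x + 4y^3) = (-5x^4/4 - y)/(x + y^3)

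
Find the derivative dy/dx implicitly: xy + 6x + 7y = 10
Apply d/dx to both sides, remembering that y depends on x. Each occurrence of y therefore brings in a y' = dy/dx via the chain rule.

With F(x, y) equal to the left-hand side minus the right, differentiate F term by term:
  d/dx[xy] = x·y' + y
  d/dx[6x] = 6
  d/dx[7y] = 7·y'
  d/dx[-10] = 0
Adding these up, d/dx[F] = 0 becomes
  (y + 6) + (x + 7)·y' = 0,
so isolating y',
  dy/dx = -(y + 6)/(x + 7) = (-y - 6)/(x + 7)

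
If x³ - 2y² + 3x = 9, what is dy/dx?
Apply d/dx to both sides, remembering that y depends on x. Each occurrence of y therefore brings in a y' = dy/dx via the chain rule.

With F(x, y) equal to the left-hand side minus the right, differentiate F term by term:
  d/dx[x^3] = 3x^2
  d/dx[3x] = 3
  d/dx[-2y^2] = -4y·y'
  d/dx[-9] = 0
Adding these up, d/dx[F] = 0 becomes
  (3x^2 + 3) + (-4y)·y' = 0,
so isolating y',
  dy/dx = -(3x^2 + 3)/(-4y) = 3(x^2 + 1)/(4y)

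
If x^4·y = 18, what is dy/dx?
Differentiate the relation implicitly: treat y = y(x) and apply the chain rule, so every y-derivative picks up a y' = dy/dx factor.

With everything moved to the left-hand side, differentiate term by term:
  d/dx[x^4y] = x^4·y' + 4x^3y
  d/dx[-18] = 0

Separating the contributions that come from x directly and those that come through y:
  without y':      4x^3y
  multiplying y':  x^4

so (4x^3y) + (x^4)·y' = 0, and therefore
  dy/dx = -(4x^3y)/(x^4) = -4y/x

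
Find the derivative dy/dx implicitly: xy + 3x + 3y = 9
Differentiate the relation implicitly: treat y = y(x) and apply the chain rule, so every y-derivative picks up a y' = dy/dx factor.

With everything moved to the left-hand side, differentiate term by term:
  d/dx[xy] = x·y' + y
  d/dx[3x] = 3
  d/dx[3y] = 3·y'
  d/dx[-9] = 0

Separating the contributions that come from x directly and those that come through y:
  without y':      y + 3
  multiplying y':  x + 3

so (y + 3) + (x + 3)·y' = 0, and therefore
  dy/dx = -(y + 3)/(x + 3) = (-y - 3)/(x + 3)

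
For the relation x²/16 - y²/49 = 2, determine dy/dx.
Take d/dx of both sides. Since y is implicitly a function of x, the chain rule attaches a y' = dy/dx factor whenever we differentiate through y.

Set F(x, y) = (left side) − (right side), so the curve is F = 0. Differentiating each term of F:
  d/dx[x^2/16] = x/8
  d/dx[-y^2/49] = -2y·y'/49
  d/dx[-2] = 0

Collecting, the y'-free part is the partial derivative in x and the y' coefficient is the partial derivative in y:
  ∂F/∂x = x/8
  ∂F/∂y = -2y/49

so d/dx[F(x, y(x))] = ∂F/∂x + (∂F/∂y)·y' = 0. Rearranging,
  dy/dx = -(∂F/∂x)/(∂F/∂y) = -(x/8)/(-2y/49) = 49x/(16y)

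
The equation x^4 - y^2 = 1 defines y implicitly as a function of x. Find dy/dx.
Differentiate both sides with respect to x, treating y as y(x). By the chain rule, any term containing y contributes a factor of y' = dy/dx when we differentiate it.

Move every term to one side and write the relation as F(x, y) = 0. Term by term,
  d/dx[x^4] = 4x^3
  d/dx[-y^2] = -2y·y'
  d/dx[-1] = 0

The pieces without y' make up ∂F/∂x and the coefficient of y' is ∂F/∂y:
  ∂F/∂x = 4x^3,
  ∂F/∂y = -2y.

Since d/dx[F] = ∂F/∂x + (∂F/∂y)·y' = 0, solve for y':
  (∂F/∂y)·y' = -∂F/∂x
  dy/dx = -(∂F/∂x)/(∂F/∂y) = -(4x^3)/(-2y) = 2x^3/y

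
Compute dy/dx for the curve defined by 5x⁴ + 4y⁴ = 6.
Apply d/dx to both sides, remembering that y depends on x. Each occurrence of y therefore brings in a y' = dy/dx via the chain rule.

With F(x, y) equal to the left-hand side minus the right, differentiate F term by term:
  d/dx[5x^4] = 20x^3
  d/dx[4y^4] = 16y^3·y'
  d/dx[-6] = 0
Adding these up, d/dx[F] = 0 becomes
  (20x^3) + (16y^3)·y' = 0,
so isolating y',
  dy/dx = -(20x^3)/(16y^3) = -5x^3/(4y^3)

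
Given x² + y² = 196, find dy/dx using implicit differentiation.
Take d/dx of both sides. Since y is implicitly a function of x, the chain rule attaches a y' = dy/dx factor whenever we differentiate through y.

Set F(x, y) = (left side) − (right side), so the curve is F = 0. Differentiating each term of F:
  d/dx[x^2] = 2x
  d/dx[y^2] = 2y·y'
  d/dx[-196] = 0

Collecting, the y'-free part is the partial derivative in x and the y' coefficient is the partial derivative in y:
  ∂F/∂x = 2x
  ∂F/∂y = 2y

so d/dx[F(x, y(x))] = ∂F/∂x + (∂F/∂y)·y' = 0. Rearranging,
  dy/dx = -(∂F/∂x)/(∂F/∂y) = -(2x)/(2y) = -x/y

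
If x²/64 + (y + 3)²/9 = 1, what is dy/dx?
Apply d/dx to both sides, remembering that y depends on x. Each occurrence of y therefore brings in a y' = dy/dx via the chain rule.

With F(x, y) equal to the left-hand side minus the right, differentiate F term by term:
  d/dx[x^2/64] = x/32
  d/dx[(y + 3)^2/9] = 2·y'(y + 3)/9
  d/dx[-1] = 0
Adding these up, d/dx[F] = 0 becomes
  (x/32) + (2y/9 + 2/3)·y' = 0,
so isolating y',
  dy/dx = -(x/32)/(2y/9 + 2/3)
        = -(x/32)/(2(y + 3)/9) = -9x/(64y + 192)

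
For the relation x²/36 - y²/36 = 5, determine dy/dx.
Take d/dx of both sides. Since y is implicitly a function of x, the chain rule attaches a y' = dy/dx factor whenever we differentiate through y.

Set F(x, y) = (left side) − (right side), so the curve is F = 0. Differentiating each term of F:
  d/dx[x^2/36] = x/18
  d/dx[-y^2/36] = -y·y'/18
  d/dx[-5] = 0

Collecting, the y'-free part is the partial derivative in x and the y' coefficient is the partial derivative in y:
  ∂F/∂x = x/18
  ∂F/∂y = -y/18

so d/dx[F(x, y(x))] = ∂F/∂x + (∂F/∂y)·y' = 0. Rearranging,
  dy/dx = -(∂F/∂x)/(∂F/∂y) = -(x/18)/(-y/18) = x/y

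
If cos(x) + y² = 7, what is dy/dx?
Differentiate the relation implicitly: treat y = y(x) and apply the chain rule, so every y-derivative picks up a y' = dy/dx factor.

With everything moved to the left-hand side, differentiate term by term:
  d/dx[y^2] = 2y·y'
  d/dx[cos(x)] = -sin(x)
  d/dx[-7] = 0

Separating the contributions that come from x directly and those that come through y:
  without y':      -sin(x)
  multiplying y':  2y

so (-sin(x)) + (2y)·y' = 0, and therefore
  dy/dx = -(-sin(x))/(2y) = sin(x)/(2y)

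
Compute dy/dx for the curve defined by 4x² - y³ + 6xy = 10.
Differentiate the relation implicitly: treat y = y(x) and apply the chain rule, so every y-derivative picks up a y' = dy/dx factor.

With everything moved to the left-hand side, differentiate term by term:
  d/dx[4x^2] = 8x
  d/dx[6xy] = 6x·y' + 6y
  d/dx[-y^3] = -3y^2·y'
  d/dx[-10] = 0

Separating the contributions that come from x directly and those that come through y:
  without y':      8x + 6y
  multiplying y':  6x - 3y^2

so (8x + 6y) + (6x - 3y^2)·y' = 0, and therefore
  dy/dx = -(8x + 6y)/(6x - 3y^2) = 2(-4x - 3y)/(3(2x - y^2))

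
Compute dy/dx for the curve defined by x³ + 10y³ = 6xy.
Differentiate the relation implicitly: treat y = y(x) and apply the chain rule, so every y-derivative picks up a y' = dy/dx factor.

With everything moved to the left-hand side, differentiate term by term:
  d/dx[x^3] = 3x^2
  d/dx[-6xy] = -6x·y' - 6y
  d/dx[10y^3] = 30y^2·y'

Separating the contributions that come from x directly and those that come through y:
  without y':      3x^2 - 6y
  multiplying y':  -6x + 30y^2

so (3x^2 - 6y) + (-6x + 30y^2)·y' = 0, and therefore
  dy/dx = -(3x^2 - 6y)/(-6x + 30y^2) = (x^2/2 - y)/(x - 5y^2)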